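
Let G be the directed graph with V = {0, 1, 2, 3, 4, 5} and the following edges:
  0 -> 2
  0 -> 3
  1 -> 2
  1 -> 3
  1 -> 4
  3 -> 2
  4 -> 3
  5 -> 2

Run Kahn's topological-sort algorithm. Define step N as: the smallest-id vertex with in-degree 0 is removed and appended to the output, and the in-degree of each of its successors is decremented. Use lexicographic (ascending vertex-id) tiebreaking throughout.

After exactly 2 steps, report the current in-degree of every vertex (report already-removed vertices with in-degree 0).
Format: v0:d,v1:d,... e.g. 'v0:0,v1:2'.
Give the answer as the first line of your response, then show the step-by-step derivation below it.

v0:0,v1:0,v2:2,v3:1,v4:0,v5:0

step 1: output 0; order=[0]; indeg=(0,0,3,2,1,0)
step 2: output 1; order=[0,1]; indeg=(0,0,2,1,0,0)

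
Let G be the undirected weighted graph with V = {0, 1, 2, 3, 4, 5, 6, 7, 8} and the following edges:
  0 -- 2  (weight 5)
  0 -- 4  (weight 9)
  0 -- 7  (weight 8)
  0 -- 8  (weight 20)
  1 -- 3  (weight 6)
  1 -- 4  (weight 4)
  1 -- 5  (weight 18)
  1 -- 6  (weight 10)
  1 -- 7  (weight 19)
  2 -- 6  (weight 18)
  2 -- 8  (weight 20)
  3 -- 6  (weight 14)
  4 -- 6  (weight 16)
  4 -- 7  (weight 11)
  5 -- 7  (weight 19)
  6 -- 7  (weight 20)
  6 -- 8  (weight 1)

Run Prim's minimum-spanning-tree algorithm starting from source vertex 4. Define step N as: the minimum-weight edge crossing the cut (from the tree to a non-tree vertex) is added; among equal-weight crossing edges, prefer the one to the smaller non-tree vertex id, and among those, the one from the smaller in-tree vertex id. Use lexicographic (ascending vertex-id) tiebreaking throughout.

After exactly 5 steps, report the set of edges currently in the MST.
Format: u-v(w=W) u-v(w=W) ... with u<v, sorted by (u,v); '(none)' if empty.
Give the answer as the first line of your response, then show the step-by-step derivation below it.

0-2(w=5) 0-4(w=9) 0-7(w=8) 1-3(w=6) 1-4(w=4)

step 1: add edge 1-4 (w=4); MST = {1-4(w=4)}
step 2: add edge 1-3 (w=6); MST = {1-3(w=6) 1-4(w=4)}
step 3: add edge 0-4 (w=9); MST = {0-4(w=9) 1-3(w=6) 1-4(w=4)}
step 4: add edge 0-2 (w=5); MST = {0-2(w=5) 0-4(w=9) 1-3(w=6) 1-4(w=4)}
step 5: add edge 0-7 (w=8); MST = {0-2(w=5) 0-4(w=9) 0-7(w=8) 1-3(w=6) 1-4(w=4)}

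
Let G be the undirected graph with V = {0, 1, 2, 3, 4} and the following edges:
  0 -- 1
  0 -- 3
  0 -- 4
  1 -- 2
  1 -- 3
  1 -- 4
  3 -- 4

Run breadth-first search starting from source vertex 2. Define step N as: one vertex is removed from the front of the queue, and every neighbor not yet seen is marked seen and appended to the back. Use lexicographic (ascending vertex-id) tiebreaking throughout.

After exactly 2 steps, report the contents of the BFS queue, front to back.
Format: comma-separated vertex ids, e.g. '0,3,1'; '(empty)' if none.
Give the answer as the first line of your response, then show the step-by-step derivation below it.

0,3,4

step 1: dequeue 2; queue=[1]; order=2
step 2: dequeue 1; queue=[0,3,4]; order=2,1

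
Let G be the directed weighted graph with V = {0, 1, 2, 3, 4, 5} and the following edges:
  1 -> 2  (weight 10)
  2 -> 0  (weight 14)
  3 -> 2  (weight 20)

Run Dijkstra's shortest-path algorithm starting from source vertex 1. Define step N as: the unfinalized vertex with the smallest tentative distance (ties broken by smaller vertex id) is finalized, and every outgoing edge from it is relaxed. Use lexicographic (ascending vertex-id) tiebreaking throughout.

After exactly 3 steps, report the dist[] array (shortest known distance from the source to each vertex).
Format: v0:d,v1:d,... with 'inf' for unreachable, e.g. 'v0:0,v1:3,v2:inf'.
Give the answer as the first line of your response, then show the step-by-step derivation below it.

v0:24,v1:0,v2:10,v3:inf,v4:inf,v5:inf

step 1: dist = v0:inf,v1:0,v2:10,v3:inf,v4:inf,v5:inf
step 2: dist = v0:24,v1:0,v2:10,v3:inf,v4:inf,v5:inf
step 3: dist = v0:24,v1:0,v2:10,v3:inf,v4:inf,v5:inf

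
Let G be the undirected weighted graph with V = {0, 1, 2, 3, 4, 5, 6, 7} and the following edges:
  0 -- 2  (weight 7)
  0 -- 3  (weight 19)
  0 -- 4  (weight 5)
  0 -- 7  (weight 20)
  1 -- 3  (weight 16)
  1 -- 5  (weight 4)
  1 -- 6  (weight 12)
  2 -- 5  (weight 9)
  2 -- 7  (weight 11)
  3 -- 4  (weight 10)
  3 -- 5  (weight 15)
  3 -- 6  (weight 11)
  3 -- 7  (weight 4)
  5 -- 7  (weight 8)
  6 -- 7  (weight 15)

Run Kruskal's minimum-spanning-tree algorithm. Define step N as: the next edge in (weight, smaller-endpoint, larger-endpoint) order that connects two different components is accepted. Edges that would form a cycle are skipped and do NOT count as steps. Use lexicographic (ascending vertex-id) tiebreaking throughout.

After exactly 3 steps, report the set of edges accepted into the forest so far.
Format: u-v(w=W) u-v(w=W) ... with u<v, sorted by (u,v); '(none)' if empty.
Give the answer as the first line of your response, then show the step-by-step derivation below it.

0-4(w=5) 1-5(w=4) 3-7(w=4)

step 1: add edge 1-5 (w=4); MST = {1-5(w=4)}
step 2: add edge 3-7 (w=4); MST = {1-5(w=4) 3-7(w=4)}
step 3: add edge 0-4 (w=5); MST = {0-4(w=5) 1-5(w=4) 3-7(w=4)}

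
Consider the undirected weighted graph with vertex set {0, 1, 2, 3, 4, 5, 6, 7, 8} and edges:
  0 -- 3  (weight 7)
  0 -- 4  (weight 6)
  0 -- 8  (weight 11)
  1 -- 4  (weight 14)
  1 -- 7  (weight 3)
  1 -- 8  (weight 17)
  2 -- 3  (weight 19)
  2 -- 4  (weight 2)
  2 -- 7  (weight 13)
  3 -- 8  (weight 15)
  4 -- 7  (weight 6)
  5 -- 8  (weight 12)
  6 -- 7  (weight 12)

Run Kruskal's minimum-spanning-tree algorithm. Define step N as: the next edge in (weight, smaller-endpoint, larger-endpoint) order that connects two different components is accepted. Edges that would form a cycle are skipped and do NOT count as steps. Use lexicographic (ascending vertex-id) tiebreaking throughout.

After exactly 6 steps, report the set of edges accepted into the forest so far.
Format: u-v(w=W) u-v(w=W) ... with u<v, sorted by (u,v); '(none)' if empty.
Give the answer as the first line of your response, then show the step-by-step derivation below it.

0-3(w=7) 0-4(w=6) 0-8(w=11) 1-7(w=3) 2-4(w=2) 4-7(w=6)

step 1: add edge 2-4 (w=2); MST = {2-4(w=2)}
step 2: add edge 1-7 (w=3); MST = {1-7(w=3) 2-4(w=2)}
step 3: add edge 0-4 (w=6); MST = {0-4(w=6) 1-7(w=3) 2-4(w=2)}
step 4: add edge 4-7 (w=6); MST = {0-4(w=6) 1-7(w=3) 2-4(w=2) 4-7(w=6)}
step 5: add edge 0-3 (w=7); MST = {0-3(w=7) 0-4(w=6) 1-7(w=3) 2-4(w=2) 4-7(w=6)}
step 6: add edge 0-8 (w=11); MST = {0-3(w=7) 0-4(w=6) 0-8(w=11) 1-7(w=3) 2-4(w=2) 4-7(w=6)}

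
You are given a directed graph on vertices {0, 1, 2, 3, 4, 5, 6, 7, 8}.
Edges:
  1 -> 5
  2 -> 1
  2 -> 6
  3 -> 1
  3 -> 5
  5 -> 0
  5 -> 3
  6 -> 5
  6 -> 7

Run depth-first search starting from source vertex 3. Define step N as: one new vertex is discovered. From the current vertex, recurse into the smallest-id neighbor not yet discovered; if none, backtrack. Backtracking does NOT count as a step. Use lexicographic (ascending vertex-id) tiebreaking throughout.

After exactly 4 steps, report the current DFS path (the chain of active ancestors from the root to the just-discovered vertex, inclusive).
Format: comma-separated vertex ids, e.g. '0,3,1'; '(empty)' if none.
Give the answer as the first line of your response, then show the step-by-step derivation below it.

3,1,5,0

step 1: discover 3; path=3; order=3
step 2: discover 1; path=3>1; order=3,1
step 3: discover 5; path=3>1>5; order=3,1,5
step 4: discover 0; path=3>1>5>0; order=3,1,5,0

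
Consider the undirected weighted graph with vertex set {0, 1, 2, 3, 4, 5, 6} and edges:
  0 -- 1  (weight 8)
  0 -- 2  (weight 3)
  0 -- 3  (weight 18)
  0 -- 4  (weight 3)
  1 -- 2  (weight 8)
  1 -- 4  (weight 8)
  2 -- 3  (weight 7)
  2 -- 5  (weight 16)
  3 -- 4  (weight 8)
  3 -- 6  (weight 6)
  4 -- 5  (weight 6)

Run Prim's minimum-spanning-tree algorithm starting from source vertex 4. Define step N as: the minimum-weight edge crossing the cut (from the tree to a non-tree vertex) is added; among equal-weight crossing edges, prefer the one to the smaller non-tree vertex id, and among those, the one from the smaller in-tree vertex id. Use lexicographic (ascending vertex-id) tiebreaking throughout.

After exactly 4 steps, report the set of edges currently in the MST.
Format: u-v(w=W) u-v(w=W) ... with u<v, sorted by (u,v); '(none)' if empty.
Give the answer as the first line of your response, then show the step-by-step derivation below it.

0-2(w=3) 0-4(w=3) 2-3(w=7) 4-5(w=6)

step 1: add edge 0-4 (w=3); MST = {0-4(w=3)}
step 2: add edge 0-2 (w=3); MST = {0-2(w=3) 0-4(w=3)}
step 3: add edge 4-5 (w=6); MST = {0-2(w=3) 0-4(w=3) 4-5(w=6)}
step 4: add edge 2-3 (w=7); MST = {0-2(w=3) 0-4(w=3) 2-3(w=7) 4-5(w=6)}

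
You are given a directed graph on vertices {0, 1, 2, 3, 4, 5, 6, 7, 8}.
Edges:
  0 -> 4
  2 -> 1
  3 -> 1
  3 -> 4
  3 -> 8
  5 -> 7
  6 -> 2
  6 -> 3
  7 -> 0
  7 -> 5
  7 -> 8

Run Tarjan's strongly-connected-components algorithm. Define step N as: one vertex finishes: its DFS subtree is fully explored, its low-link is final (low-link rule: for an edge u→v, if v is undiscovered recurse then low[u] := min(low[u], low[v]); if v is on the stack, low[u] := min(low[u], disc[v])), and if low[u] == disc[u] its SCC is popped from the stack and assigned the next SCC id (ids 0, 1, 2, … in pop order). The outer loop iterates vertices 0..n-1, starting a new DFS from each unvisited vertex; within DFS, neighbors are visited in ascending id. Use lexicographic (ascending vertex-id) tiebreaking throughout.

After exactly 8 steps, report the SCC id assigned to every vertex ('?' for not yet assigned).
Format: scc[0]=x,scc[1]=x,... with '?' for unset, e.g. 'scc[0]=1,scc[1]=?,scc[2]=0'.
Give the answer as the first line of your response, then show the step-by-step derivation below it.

scc[0]=1,scc[1]=2,scc[2]=3,scc[3]=5,scc[4]=0,scc[5]=6,scc[6]=?,scc[7]=6,scc[8]=4

step 1: low=(low[0]=0,low[1]=?,low[2]=?,low[3]=?,low[4]=1,low[5]=?,low[6]=?,low[7]=?,low[8]=?); scc=(scc[0]=?,scc[1]=?,scc[2]=?,scc[3]=?,scc[4]=0,scc[5]=?,scc[6]=?,scc[7]=?,scc[8]=?)
step 2: low=(low[0]=0,low[1]=?,low[2]=?,low[3]=?,low[4]=1,low[5]=?,low[6]=?,low[7]=?,low[8]=?); scc=(scc[0]=1,scc[1]=?,scc[2]=?,scc[3]=?,scc[4]=0,scc[5]=?,scc[6]=?,scc[7]=?,scc[8]=?)
step 3: low=(low[0]=0,low[1]=2,low[2]=?,low[3]=?,low[4]=1,low[5]=?,low[6]=?,low[7]=?,low[8]=?); scc=(scc[0]=1,scc[1]=2,scc[2]=?,scc[3]=?,scc[4]=0,scc[5]=?,scc[6]=?,scc[7]=?,scc[8]=?)
step 4: low=(low[0]=0,low[1]=2,low[2]=3,low[3]=?,low[4]=1,low[5]=?,low[6]=?,low[7]=?,low[8]=?); scc=(scc[0]=1,scc[1]=2,scc[2]=3,scc[3]=?,scc[4]=0,scc[5]=?,scc[6]=?,scc[7]=?,scc[8]=?)
step 5: low=(low[0]=0,low[1]=2,low[2]=3,low[3]=4,low[4]=1,low[5]=?,low[6]=?,low[7]=?,low[8]=5); scc=(scc[0]=1,scc[1]=2,scc[2]=3,scc[3]=?,scc[4]=0,scc[5]=?,scc[6]=?,scc[7]=?,scc[8]=4)
step 6: low=(low[0]=0,low[1]=2,low[2]=3,low[3]=4,low[4]=1,low[5]=?,low[6]=?,low[7]=?,low[8]=5); scc=(scc[0]=1,scc[1]=2,scc[2]=3,scc[3]=5,scc[4]=0,scc[5]=?,scc[6]=?,scc[7]=?,scc[8]=4)
step 7: low=(low[0]=0,low[1]=2,low[2]=3,low[3]=4,low[4]=1,low[5]=6,low[6]=?,low[7]=6,low[8]=5); scc=(scc[0]=1,scc[1]=2,scc[2]=3,scc[3]=5,scc[4]=0,scc[5]=?,scc[6]=?,scc[7]=?,scc[8]=4)
step 8: low=(low[0]=0,low[1]=2,low[2]=3,low[3]=4,low[4]=1,low[5]=6,low[6]=?,low[7]=6,low[8]=5); scc=(scc[0]=1,scc[1]=2,scc[2]=3,scc[3]=5,scc[4]=0,scc[5]=6,scc[6]=?,scc[7]=6,scc[8]=4)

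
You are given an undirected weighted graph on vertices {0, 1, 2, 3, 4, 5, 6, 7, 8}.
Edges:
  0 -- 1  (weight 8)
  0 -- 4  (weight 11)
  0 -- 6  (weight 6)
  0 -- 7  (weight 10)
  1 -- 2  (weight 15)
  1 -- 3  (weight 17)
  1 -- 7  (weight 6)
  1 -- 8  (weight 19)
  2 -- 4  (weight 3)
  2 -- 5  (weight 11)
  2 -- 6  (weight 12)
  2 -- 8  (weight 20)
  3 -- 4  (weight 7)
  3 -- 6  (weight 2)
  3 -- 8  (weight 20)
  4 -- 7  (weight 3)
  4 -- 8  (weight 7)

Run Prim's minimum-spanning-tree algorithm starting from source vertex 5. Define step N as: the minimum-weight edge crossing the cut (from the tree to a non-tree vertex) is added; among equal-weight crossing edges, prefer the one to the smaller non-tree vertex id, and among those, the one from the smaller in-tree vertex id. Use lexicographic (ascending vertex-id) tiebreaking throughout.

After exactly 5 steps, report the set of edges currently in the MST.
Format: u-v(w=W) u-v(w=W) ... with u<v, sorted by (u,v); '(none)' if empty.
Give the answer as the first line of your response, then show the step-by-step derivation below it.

1-7(w=6) 2-4(w=3) 2-5(w=11) 3-4(w=7) 4-7(w=3)

step 1: add edge 2-5 (w=11); MST = {2-5(w=11)}
step 2: add edge 2-4 (w=3); MST = {2-4(w=3) 2-5(w=11)}
step 3: add edge 4-7 (w=3); MST = {2-4(w=3) 2-5(w=11) 4-7(w=3)}
step 4: add edge 1-7 (w=6); MST = {1-7(w=6) 2-4(w=3) 2-5(w=11) 4-7(w=3)}
step 5: add edge 3-4 (w=7); MST = {1-7(w=6) 2-4(w=3) 2-5(w=11) 3-4(w=7) 4-7(w=3)}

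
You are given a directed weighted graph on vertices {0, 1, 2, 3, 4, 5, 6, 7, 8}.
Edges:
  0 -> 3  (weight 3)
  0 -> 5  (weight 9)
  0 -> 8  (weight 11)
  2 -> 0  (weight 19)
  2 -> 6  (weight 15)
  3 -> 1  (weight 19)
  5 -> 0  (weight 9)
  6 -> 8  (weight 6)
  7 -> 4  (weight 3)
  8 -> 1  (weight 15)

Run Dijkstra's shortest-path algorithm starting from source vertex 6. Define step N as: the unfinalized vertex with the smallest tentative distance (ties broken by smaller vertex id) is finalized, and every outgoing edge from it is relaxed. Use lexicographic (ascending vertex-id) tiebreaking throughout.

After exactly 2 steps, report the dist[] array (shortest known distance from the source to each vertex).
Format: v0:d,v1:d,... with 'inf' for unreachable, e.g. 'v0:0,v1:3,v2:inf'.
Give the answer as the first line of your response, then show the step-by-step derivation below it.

v0:inf,v1:21,v2:inf,v3:inf,v4:inf,v5:inf,v6:0,v7:inf,v8:6

step 1: dist = v0:inf,v1:inf,v2:inf,v3:inf,v4:inf,v5:inf,v6:0,v7:inf,v8:6
step 2: dist = v0:inf,v1:21,v2:inf,v3:inf,v4:inf,v5:inf,v6:0,v7:inf,v8:6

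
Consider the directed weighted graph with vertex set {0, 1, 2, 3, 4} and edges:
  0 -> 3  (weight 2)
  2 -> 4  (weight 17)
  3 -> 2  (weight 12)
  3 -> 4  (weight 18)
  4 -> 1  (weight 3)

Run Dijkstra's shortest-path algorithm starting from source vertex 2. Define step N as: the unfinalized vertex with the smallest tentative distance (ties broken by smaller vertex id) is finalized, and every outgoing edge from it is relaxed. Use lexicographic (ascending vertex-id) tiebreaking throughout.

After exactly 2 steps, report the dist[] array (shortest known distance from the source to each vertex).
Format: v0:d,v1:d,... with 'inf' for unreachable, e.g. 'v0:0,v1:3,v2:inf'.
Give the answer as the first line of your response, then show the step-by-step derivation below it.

v0:inf,v1:20,v2:0,v3:inf,v4:17

step 1: dist = v0:inf,v1:inf,v2:0,v3:inf,v4:17
step 2: dist = v0:inf,v1:20,v2:0,v3:inf,v4:17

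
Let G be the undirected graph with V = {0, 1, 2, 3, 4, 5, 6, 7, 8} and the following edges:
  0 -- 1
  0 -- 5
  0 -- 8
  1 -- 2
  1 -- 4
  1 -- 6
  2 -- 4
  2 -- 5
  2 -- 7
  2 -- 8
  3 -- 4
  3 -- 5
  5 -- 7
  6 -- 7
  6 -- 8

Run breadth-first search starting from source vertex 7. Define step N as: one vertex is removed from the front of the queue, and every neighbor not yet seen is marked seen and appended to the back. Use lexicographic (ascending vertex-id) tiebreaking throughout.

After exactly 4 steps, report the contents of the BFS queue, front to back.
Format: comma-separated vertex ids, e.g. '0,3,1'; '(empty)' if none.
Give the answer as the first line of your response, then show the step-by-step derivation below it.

1,4,8,0,3

step 1: dequeue 7; queue=[2,5,6]; order=7
step 2: dequeue 2; queue=[5,6,1,4,8]; order=7,2
step 3: dequeue 5; queue=[6,1,4,8,0,3]; order=7,2,5
step 4: dequeue 6; queue=[1,4,8,0,3]; order=7,2,5,6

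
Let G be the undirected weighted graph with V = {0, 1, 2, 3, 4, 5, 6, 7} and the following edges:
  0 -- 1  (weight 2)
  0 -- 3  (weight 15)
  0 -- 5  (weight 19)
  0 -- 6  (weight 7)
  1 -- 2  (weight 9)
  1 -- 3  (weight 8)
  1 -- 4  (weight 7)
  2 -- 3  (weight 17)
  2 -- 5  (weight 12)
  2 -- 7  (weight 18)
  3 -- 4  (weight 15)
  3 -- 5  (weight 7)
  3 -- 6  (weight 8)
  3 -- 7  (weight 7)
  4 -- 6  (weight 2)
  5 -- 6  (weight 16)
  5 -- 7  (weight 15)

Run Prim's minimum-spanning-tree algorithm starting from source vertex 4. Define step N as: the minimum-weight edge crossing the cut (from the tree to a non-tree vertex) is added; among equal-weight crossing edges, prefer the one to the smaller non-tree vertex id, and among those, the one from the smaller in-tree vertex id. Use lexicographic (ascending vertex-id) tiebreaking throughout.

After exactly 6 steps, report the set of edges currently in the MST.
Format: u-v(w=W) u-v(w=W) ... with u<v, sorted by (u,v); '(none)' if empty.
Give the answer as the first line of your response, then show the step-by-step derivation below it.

0-1(w=2) 0-6(w=7) 1-3(w=8) 3-5(w=7) 3-7(w=7) 4-6(w=2)

step 1: add edge 4-6 (w=2); MST = {4-6(w=2)}
step 2: add edge 0-6 (w=7); MST = {0-6(w=7) 4-6(w=2)}
step 3: add edge 0-1 (w=2); MST = {0-1(w=2) 0-6(w=7) 4-6(w=2)}
step 4: add edge 1-3 (w=8); MST = {0-1(w=2) 0-6(w=7) 1-3(w=8) 4-6(w=2)}
step 5: add edge 3-5 (w=7); MST = {0-1(w=2) 0-6(w=7) 1-3(w=8) 3-5(w=7) 4-6(w=2)}
step 6: add edge 3-7 (w=7); MST = {0-1(w=2) 0-6(w=7) 1-3(w=8) 3-5(w=7) 3-7(w=7) 4-6(w=2)}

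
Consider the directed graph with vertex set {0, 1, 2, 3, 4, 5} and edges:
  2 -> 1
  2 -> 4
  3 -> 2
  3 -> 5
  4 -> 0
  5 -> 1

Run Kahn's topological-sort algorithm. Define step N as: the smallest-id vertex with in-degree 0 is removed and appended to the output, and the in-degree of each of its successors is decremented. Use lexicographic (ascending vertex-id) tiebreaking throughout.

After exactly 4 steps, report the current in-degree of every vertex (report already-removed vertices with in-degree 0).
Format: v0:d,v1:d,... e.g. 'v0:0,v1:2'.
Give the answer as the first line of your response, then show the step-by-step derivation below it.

v0:0,v1:1,v2:0,v3:0,v4:0,v5:0

step 1: output 3; order=[3]; indeg=(1,2,0,0,1,0)
step 2: output 2; order=[3,2]; indeg=(1,1,0,0,0,0)
step 3: output 4; order=[3,2,4]; indeg=(0,1,0,0,0,0)
step 4: output 0; order=[3,2,4,0]; indeg=(0,1,0,0,0,0)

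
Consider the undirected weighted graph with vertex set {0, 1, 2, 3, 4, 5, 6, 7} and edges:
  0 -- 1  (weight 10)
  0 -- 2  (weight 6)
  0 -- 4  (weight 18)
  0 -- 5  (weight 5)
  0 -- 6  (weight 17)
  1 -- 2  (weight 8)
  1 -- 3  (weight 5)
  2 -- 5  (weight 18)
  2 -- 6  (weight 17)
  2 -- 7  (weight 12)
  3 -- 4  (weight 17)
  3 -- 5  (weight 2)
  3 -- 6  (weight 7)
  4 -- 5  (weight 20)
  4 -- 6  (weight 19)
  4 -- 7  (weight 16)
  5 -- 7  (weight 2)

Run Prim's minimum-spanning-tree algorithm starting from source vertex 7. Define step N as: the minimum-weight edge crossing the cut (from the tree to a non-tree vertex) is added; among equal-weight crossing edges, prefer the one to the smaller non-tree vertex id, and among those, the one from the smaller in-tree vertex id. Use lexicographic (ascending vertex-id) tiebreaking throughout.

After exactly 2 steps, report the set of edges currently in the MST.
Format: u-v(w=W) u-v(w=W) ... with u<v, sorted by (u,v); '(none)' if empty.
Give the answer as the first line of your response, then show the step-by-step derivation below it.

3-5(w=2) 5-7(w=2)

step 1: add edge 5-7 (w=2); MST = {5-7(w=2)}
step 2: add edge 3-5 (w=2); MST = {3-5(w=2) 5-7(w=2)}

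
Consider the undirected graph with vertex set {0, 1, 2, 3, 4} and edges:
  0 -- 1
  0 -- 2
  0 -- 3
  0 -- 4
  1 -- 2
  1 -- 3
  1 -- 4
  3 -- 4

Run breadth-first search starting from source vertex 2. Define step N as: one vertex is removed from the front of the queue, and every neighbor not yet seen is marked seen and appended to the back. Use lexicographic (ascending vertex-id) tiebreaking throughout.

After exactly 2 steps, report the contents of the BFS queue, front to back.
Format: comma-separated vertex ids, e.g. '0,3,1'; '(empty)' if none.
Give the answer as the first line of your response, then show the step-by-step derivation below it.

1,3,4

step 1: dequeue 2; queue=[0,1]; order=2
step 2: dequeue 0; queue=[1,3,4]; order=2,0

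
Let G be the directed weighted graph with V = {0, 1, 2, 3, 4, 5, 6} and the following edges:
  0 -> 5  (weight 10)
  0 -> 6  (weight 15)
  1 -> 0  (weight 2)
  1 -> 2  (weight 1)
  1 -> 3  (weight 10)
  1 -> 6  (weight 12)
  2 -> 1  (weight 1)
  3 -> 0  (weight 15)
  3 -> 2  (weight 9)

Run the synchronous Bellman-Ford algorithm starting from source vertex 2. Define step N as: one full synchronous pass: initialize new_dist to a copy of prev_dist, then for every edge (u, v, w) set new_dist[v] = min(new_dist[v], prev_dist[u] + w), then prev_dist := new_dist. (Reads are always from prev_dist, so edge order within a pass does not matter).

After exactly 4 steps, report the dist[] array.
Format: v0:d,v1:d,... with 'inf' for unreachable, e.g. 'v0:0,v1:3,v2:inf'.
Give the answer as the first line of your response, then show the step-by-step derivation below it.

v0:3,v1:1,v2:0,v3:11,v4:inf,v5:13,v6:13

step 1: dist = v0:inf,v1:1,v2:0,v3:inf,v4:inf,v5:inf,v6:inf
step 2: dist = v0:3,v1:1,v2:0,v3:11,v4:inf,v5:inf,v6:13
step 3: dist = v0:3,v1:1,v2:0,v3:11,v4:inf,v5:13,v6:13
step 4: dist = v0:3,v1:1,v2:0,v3:11,v4:inf,v5:13,v6:13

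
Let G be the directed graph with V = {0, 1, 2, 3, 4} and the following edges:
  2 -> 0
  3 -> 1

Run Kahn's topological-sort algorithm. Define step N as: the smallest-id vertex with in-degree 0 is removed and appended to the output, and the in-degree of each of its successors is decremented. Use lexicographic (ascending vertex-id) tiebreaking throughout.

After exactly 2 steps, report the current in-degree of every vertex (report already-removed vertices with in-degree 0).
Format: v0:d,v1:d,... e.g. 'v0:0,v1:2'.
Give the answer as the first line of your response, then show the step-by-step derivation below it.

v0:0,v1:1,v2:0,v3:0,v4:0

step 1: output 2; order=[2]; indeg=(0,1,0,0,0)
step 2: output 0; order=[2,0]; indeg=(0,1,0,0,0)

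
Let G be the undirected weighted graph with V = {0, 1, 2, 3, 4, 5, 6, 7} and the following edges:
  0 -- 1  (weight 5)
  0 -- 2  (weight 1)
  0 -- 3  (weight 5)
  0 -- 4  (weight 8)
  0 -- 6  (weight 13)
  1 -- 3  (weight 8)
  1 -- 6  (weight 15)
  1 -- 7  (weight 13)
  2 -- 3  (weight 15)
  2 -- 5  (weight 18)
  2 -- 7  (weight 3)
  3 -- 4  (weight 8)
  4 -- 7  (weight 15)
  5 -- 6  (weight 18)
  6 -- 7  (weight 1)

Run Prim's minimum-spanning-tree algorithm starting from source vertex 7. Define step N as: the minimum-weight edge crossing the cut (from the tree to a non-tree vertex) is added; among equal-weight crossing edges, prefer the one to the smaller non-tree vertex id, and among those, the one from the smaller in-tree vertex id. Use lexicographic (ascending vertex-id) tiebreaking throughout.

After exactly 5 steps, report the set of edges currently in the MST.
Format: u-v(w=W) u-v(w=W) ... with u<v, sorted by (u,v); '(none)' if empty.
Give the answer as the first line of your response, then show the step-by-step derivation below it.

0-1(w=5) 0-2(w=1) 0-3(w=5) 2-7(w=3) 6-7(w=1)

step 1: add edge 6-7 (w=1); MST = {6-7(w=1)}
step 2: add edge 2-7 (w=3); MST = {2-7(w=3) 6-7(w=1)}
step 3: add edge 0-2 (w=1); MST = {0-2(w=1) 2-7(w=3) 6-7(w=1)}
step 4: add edge 0-1 (w=5); MST = {0-1(w=5) 0-2(w=1) 2-7(w=3) 6-7(w=1)}
step 5: add edge 0-3 (w=5); MST = {0-1(w=5) 0-2(w=1) 0-3(w=5) 2-7(w=3) 6-7(w=1)}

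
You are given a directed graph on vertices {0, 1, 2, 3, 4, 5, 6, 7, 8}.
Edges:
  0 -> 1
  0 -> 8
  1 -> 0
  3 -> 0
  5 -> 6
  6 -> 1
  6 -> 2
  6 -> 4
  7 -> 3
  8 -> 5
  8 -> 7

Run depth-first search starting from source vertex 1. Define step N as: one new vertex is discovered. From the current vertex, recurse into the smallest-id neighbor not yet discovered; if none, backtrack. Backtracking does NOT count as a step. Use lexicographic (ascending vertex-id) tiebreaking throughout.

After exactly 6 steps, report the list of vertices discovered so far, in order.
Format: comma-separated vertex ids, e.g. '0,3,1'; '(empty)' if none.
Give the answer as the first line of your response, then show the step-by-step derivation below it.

1,0,8,5,6,2

step 1: discover 1; path=1; order=1
step 2: discover 0; path=1>0; order=1,0
step 3: discover 8; path=1>0>8; order=1,0,8
step 4: discover 5; path=1>0>8>5; order=1,0,8,5
step 5: discover 6; path=1>0>8>5>6; order=1,0,8,5,6
step 6: discover 2; path=1>0>8>5>6>2; order=1,0,8,5,6,2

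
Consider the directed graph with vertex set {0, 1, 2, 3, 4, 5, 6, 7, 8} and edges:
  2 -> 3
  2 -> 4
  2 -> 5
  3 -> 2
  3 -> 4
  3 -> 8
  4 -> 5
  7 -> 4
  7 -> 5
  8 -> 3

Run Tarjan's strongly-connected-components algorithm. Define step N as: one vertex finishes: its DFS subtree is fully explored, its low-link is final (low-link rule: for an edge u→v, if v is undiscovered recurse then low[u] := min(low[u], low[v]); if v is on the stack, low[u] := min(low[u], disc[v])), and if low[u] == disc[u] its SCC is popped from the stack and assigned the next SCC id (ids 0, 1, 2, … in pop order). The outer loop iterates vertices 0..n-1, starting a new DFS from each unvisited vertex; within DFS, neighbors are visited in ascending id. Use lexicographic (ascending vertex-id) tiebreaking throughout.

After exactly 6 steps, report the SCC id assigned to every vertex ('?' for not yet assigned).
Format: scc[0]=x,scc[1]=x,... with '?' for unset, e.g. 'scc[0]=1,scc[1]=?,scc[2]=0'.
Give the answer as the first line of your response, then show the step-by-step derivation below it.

scc[0]=0,scc[1]=1,scc[2]=?,scc[3]=?,scc[4]=3,scc[5]=2,scc[6]=?,scc[7]=?,scc[8]=?

step 1: low=(low[0]=0,low[1]=?,low[2]=?,low[3]=?,low[4]=?,low[5]=?,low[6]=?,low[7]=?,low[8]=?); scc=(scc[0]=0,scc[1]=?,scc[2]=?,scc[3]=?,scc[4]=?,scc[5]=?,scc[6]=?,scc[7]=?,scc[8]=?)
step 2: low=(low[0]=0,low[1]=1,low[2]=?,low[3]=?,low[4]=?,low[5]=?,low[6]=?,low[7]=?,low[8]=?); scc=(scc[0]=0,scc[1]=1,scc[2]=?,scc[3]=?,scc[4]=?,scc[5]=?,scc[6]=?,scc[7]=?,scc[8]=?)
step 3: low=(low[0]=0,low[1]=1,low[2]=2,low[3]=2,low[4]=4,low[5]=5,low[6]=?,low[7]=?,low[8]=?); scc=(scc[0]=0,scc[1]=1,scc[2]=?,scc[3]=?,scc[4]=?,scc[5]=2,scc[6]=?,scc[7]=?,scc[8]=?)
step 4: low=(low[0]=0,low[1]=1,low[2]=2,low[3]=2,low[4]=4,low[5]=5,low[6]=?,low[7]=?,low[8]=?); scc=(scc[0]=0,scc[1]=1,scc[2]=?,scc[3]=?,scc[4]=3,scc[5]=2,scc[6]=?,scc[7]=?,scc[8]=?)
step 5: low=(low[0]=0,low[1]=1,low[2]=2,low[3]=2,low[4]=4,low[5]=5,low[6]=?,low[7]=?,low[8]=3); scc=(scc[0]=0,scc[1]=1,scc[2]=?,scc[3]=?,scc[4]=3,scc[5]=2,scc[6]=?,scc[7]=?,scc[8]=?)
step 6: low=(low[0]=0,low[1]=1,low[2]=2,low[3]=2,low[4]=4,low[5]=5,low[6]=?,low[7]=?,low[8]=3); scc=(scc[0]=0,scc[1]=1,scc[2]=?,scc[3]=?,scc[4]=3,scc[5]=2,scc[6]=?,scc[7]=?,scc[8]=?)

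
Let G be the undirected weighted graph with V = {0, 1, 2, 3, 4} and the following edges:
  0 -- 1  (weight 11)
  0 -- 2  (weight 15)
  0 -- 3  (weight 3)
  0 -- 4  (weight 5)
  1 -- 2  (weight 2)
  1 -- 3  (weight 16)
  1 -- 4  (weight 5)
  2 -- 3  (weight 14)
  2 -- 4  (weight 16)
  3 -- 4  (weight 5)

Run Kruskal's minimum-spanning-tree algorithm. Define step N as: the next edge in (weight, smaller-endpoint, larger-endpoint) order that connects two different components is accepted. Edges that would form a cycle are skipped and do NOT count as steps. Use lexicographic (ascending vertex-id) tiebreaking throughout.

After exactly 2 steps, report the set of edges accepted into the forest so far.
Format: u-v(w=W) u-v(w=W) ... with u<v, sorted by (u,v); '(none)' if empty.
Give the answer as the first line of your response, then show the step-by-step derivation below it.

0-3(w=3) 1-2(w=2)

step 1: add edge 1-2 (w=2); MST = {1-2(w=2)}
step 2: add edge 0-3 (w=3); MST = {0-3(w=3) 1-2(w=2)}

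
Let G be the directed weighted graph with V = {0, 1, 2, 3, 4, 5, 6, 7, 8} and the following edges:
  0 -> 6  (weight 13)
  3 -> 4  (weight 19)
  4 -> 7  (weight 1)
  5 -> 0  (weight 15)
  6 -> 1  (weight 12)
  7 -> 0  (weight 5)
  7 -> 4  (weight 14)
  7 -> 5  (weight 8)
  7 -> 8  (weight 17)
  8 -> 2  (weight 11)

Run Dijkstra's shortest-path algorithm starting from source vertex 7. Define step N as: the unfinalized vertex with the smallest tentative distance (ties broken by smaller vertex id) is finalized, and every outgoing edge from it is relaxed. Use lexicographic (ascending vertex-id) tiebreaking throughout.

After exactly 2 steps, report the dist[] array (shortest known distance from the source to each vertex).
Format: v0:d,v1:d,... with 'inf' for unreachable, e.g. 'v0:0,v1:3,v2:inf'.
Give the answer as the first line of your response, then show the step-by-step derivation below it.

v0:5,v1:inf,v2:inf,v3:inf,v4:14,v5:8,v6:18,v7:0,v8:17

step 1: dist = v0:5,v1:inf,v2:inf,v3:inf,v4:14,v5:8,v6:inf,v7:0,v8:17
step 2: dist = v0:5,v1:inf,v2:inf,v3:inf,v4:14,v5:8,v6:18,v7:0,v8:17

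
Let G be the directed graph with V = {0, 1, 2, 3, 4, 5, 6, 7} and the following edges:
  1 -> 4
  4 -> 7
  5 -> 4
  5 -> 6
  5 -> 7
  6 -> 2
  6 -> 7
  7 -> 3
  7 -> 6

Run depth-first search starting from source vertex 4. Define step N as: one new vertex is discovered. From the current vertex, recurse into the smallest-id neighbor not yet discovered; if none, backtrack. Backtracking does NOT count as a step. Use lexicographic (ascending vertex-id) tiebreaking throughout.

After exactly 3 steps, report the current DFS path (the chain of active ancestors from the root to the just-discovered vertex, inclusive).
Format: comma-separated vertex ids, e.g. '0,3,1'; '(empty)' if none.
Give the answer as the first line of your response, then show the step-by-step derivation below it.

4,7,3

step 1: discover 4; path=4; order=4
step 2: discover 7; path=4>7; order=4,7
step 3: discover 3; path=4>7>3; order=4,7,3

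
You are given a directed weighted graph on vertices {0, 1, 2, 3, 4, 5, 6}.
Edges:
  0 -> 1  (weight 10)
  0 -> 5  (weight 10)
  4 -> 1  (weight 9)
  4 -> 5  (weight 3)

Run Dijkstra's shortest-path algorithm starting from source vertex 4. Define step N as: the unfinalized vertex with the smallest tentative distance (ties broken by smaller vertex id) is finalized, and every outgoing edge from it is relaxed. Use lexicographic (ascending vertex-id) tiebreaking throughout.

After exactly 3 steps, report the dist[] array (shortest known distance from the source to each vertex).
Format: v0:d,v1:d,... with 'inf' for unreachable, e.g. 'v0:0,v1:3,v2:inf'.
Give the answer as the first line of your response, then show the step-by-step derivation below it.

v0:inf,v1:9,v2:inf,v3:inf,v4:0,v5:3,v6:inf

step 1: dist = v0:inf,v1:9,v2:inf,v3:inf,v4:0,v5:3,v6:inf
step 2: dist = v0:inf,v1:9,v2:inf,v3:inf,v4:0,v5:3,v6:inf
step 3: dist = v0:inf,v1:9,v2:inf,v3:inf,v4:0,v5:3,v6:inf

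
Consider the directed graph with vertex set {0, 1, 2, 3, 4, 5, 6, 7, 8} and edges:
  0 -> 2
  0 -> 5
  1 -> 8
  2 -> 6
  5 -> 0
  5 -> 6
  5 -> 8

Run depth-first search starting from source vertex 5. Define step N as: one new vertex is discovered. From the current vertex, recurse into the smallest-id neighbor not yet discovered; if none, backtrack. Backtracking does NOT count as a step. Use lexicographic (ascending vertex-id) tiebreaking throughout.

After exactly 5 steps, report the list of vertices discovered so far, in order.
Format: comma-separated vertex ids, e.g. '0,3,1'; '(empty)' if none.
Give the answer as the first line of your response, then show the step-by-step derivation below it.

5,0,2,6,8

step 1: discover 5; path=5; order=5
step 2: discover 0; path=5>0; order=5,0
step 3: discover 2; path=5>0>2; order=5,0,2
step 4: discover 6; path=5>0>2>6; order=5,0,2,6
step 5: discover 8; path=5>8; order=5,0,2,6,8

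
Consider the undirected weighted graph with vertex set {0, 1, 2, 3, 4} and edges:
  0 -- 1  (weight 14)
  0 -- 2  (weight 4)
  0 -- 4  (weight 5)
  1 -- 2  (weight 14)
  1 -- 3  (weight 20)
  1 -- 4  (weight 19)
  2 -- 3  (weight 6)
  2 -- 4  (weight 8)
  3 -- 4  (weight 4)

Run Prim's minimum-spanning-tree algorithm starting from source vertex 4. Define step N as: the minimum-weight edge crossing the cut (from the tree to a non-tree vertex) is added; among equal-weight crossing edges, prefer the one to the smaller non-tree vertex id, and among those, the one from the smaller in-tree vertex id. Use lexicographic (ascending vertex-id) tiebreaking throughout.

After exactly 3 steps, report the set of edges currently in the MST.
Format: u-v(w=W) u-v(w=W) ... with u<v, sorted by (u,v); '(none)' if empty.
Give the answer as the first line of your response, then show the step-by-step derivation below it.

0-2(w=4) 0-4(w=5) 3-4(w=4)

step 1: add edge 3-4 (w=4); MST = {3-4(w=4)}
step 2: add edge 0-4 (w=5); MST = {0-4(w=5) 3-4(w=4)}
step 3: add edge 0-2 (w=4); MST = {0-2(w=4) 0-4(w=5) 3-4(w=4)}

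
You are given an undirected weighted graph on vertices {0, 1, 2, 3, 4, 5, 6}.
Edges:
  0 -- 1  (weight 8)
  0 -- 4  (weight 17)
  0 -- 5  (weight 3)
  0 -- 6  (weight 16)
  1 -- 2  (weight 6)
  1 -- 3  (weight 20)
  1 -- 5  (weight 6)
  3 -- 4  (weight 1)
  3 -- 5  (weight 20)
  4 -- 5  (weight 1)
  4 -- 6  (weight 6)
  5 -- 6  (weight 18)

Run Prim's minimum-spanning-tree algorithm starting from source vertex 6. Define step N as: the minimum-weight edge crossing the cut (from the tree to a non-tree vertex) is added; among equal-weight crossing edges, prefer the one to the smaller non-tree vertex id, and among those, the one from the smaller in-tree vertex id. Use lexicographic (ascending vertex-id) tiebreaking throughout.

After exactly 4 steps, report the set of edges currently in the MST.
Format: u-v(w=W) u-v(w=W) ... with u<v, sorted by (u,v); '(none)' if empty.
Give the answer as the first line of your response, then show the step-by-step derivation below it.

0-5(w=3) 3-4(w=1) 4-5(w=1) 4-6(w=6)

step 1: add edge 4-6 (w=6); MST = {4-6(w=6)}
step 2: add edge 3-4 (w=1); MST = {3-4(w=1) 4-6(w=6)}
step 3: add edge 4-5 (w=1); MST = {3-4(w=1) 4-5(w=1) 4-6(w=6)}
step 4: add edge 0-5 (w=3); MST = {0-5(w=3) 3-4(w=1) 4-5(w=1) 4-6(w=6)}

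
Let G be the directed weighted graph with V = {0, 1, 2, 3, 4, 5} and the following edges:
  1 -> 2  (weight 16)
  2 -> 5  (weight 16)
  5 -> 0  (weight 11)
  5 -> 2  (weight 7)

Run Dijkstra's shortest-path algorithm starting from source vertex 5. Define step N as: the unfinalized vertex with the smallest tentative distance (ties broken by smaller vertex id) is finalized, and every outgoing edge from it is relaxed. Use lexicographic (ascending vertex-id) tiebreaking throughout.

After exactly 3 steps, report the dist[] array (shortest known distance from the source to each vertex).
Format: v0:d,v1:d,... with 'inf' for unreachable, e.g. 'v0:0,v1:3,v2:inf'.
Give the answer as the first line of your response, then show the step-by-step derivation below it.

v0:11,v1:inf,v2:7,v3:inf,v4:inf,v5:0

step 1: dist = v0:11,v1:inf,v2:7,v3:inf,v4:inf,v5:0
step 2: dist = v0:11,v1:inf,v2:7,v3:inf,v4:inf,v5:0
step 3: dist = v0:11,v1:inf,v2:7,v3:inf,v4:inf,v5:0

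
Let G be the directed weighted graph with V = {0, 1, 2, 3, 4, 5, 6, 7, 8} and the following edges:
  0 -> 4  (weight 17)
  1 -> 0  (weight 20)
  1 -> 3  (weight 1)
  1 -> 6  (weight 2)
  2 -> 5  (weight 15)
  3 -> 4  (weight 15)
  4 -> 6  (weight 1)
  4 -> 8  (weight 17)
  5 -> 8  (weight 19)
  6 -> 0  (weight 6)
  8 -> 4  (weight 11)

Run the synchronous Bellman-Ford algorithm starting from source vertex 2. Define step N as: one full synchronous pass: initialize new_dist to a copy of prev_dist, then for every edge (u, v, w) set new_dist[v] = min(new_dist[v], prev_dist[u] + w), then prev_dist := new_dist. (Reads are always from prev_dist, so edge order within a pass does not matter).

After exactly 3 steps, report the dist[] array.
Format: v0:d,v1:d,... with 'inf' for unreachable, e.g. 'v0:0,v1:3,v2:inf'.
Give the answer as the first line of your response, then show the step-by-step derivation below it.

v0:inf,v1:inf,v2:0,v3:inf,v4:45,v5:15,v6:inf,v7:inf,v8:34

step 1: dist = v0:inf,v1:inf,v2:0,v3:inf,v4:inf,v5:15,v6:inf,v7:inf,v8:inf
step 2: dist = v0:inf,v1:inf,v2:0,v3:inf,v4:inf,v5:15,v6:inf,v7:inf,v8:34
step 3: dist = v0:inf,v1:inf,v2:0,v3:inf,v4:45,v5:15,v6:inf,v7:inf,v8:34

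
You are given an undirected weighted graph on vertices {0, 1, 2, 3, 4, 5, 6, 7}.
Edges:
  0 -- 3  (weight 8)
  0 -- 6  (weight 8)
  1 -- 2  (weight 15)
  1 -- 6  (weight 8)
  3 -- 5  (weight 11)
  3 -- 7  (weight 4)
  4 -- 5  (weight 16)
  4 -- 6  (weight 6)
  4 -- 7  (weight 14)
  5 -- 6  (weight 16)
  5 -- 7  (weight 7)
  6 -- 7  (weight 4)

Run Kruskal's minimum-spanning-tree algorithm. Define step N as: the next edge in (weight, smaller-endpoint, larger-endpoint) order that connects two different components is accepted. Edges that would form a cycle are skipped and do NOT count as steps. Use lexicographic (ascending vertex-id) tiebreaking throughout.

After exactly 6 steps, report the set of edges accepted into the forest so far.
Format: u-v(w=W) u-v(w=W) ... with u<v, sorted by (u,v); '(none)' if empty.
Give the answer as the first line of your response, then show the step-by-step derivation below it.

0-3(w=8) 1-6(w=8) 3-7(w=4) 4-6(w=6) 5-7(w=7) 6-7(w=4)

step 1: add edge 3-7 (w=4); MST = {3-7(w=4)}
step 2: add edge 6-7 (w=4); MST = {3-7(w=4) 6-7(w=4)}
step 3: add edge 4-6 (w=6); MST = {3-7(w=4) 4-6(w=6) 6-7(w=4)}
step 4: add edge 5-7 (w=7); MST = {3-7(w=4) 4-6(w=6) 5-7(w=7) 6-7(w=4)}
step 5: add edge 0-3 (w=8); MST = {0-3(w=8) 3-7(w=4) 4-6(w=6) 5-7(w=7) 6-7(w=4)}
step 6: add edge 1-6 (w=8); MST = {0-3(w=8) 1-6(w=8) 3-7(w=4) 4-6(w=6) 5-7(w=7) 6-7(w=4)}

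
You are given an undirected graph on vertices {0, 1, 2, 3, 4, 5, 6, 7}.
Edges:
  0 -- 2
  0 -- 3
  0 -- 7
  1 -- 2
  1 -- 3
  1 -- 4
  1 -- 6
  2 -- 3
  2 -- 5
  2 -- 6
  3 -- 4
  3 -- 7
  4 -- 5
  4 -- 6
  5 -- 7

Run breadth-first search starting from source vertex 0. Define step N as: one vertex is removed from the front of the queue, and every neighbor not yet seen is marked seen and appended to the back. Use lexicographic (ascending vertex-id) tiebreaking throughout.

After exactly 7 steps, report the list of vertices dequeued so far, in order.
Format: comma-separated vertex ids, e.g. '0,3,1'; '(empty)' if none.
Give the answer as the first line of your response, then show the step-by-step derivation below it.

0,2,3,7,1,5,6

step 1: dequeue 0; queue=[2,3,7]; order=0
step 2: dequeue 2; queue=[3,7,1,5,6]; order=0,2
step 3: dequeue 3; queue=[7,1,5,6,4]; order=0,2,3
step 4: dequeue 7; queue=[1,5,6,4]; order=0,2,3,7
step 5: dequeue 1; queue=[5,6,4]; order=0,2,3,7,1
step 6: dequeue 5; queue=[6,4]; order=0,2,3,7,1,5
step 7: dequeue 6; queue=[4]; order=0,2,3,7,1,5,6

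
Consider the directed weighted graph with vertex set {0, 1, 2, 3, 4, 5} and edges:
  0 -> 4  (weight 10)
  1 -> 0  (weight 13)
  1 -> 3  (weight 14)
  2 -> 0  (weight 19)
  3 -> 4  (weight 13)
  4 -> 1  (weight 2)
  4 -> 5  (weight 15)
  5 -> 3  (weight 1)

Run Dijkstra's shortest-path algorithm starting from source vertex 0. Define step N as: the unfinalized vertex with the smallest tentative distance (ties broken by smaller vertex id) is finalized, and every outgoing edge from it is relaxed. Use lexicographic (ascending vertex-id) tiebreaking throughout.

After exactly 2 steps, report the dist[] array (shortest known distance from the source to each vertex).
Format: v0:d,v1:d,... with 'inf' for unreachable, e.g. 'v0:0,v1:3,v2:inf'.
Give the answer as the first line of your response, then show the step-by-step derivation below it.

v0:0,v1:12,v2:inf,v3:inf,v4:10,v5:25

step 1: dist = v0:0,v1:inf,v2:inf,v3:inf,v4:10,v5:inf
step 2: dist = v0:0,v1:12,v2:inf,v3:inf,v4:10,v5:25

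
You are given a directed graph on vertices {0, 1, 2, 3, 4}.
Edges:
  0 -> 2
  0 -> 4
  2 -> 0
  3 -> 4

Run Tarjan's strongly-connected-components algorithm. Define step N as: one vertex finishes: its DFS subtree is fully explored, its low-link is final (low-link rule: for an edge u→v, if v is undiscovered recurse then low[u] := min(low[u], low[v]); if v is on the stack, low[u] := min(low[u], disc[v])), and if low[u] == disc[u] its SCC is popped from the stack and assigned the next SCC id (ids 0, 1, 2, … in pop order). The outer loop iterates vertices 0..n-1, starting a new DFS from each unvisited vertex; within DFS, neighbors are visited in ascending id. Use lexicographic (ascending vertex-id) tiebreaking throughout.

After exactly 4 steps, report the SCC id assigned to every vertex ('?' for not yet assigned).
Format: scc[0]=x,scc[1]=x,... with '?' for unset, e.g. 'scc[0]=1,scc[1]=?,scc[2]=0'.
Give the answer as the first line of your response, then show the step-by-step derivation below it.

scc[0]=1,scc[1]=2,scc[2]=1,scc[3]=?,scc[4]=0

step 1: low=(low[0]=0,low[1]=?,low[2]=0,low[3]=?,low[4]=?); scc=(scc[0]=?,scc[1]=?,scc[2]=?,scc[3]=?,scc[4]=?)
step 2: low=(low[0]=0,low[1]=?,low[2]=0,low[3]=?,low[4]=2); scc=(scc[0]=?,scc[1]=?,scc[2]=?,scc[3]=?,scc[4]=0)
step 3: low=(low[0]=0,low[1]=?,low[2]=0,low[3]=?,low[4]=2); scc=(scc[0]=1,scc[1]=?,scc[2]=1,scc[3]=?,scc[4]=0)
step 4: low=(low[0]=0,low[1]=3,low[2]=0,low[3]=?,low[4]=2); scc=(scc[0]=1,scc[1]=2,scc[2]=1,scc[3]=?,scc[4]=0)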